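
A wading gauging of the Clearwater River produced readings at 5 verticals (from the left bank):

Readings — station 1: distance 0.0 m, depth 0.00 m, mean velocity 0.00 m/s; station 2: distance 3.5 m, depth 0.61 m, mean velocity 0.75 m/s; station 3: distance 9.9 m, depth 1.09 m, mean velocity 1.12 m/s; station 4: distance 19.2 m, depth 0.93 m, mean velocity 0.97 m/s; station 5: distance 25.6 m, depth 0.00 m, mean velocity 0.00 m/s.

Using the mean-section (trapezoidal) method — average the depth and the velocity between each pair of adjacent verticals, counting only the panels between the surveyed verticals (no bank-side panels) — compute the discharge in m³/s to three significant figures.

16.7 m³/s

Panel 1-2: Δb = 3.5 m, d̄ = (0.00+0.61)/2 = 0.305, v̄ = (0.00+0.75)/2 = 0.375 → q = 3.5×0.305×0.375 = 0.4003 m³/s
Panel 2-3: Δb = 6.4 m, d̄ = (0.61+1.09)/2 = 0.85, v̄ = (0.75+1.12)/2 = 0.935 → q = 6.4×0.85×0.935 = 5.086 m³/s
Panel 3-4: Δb = 9.3 m, d̄ = (1.09+0.93)/2 = 1.01, v̄ = (1.12+0.97)/2 = 1.045 → q = 9.3×1.01×1.045 = 9.816 m³/s
Panel 4-5: Δb = 6.4 m, d̄ = (0.93+0.00)/2 = 0.465, v̄ = (0.97+0.00)/2 = 0.485 → q = 6.4×0.465×0.485 = 1.443 m³/s
Q = Σ q = 16.75 m³/s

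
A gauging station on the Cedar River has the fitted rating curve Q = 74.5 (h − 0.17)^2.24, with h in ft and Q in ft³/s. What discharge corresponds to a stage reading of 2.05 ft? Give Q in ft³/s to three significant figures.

Q = 74.5 × (2.05 − 0.17)^2.24 = 74.5 × 1.88^2.24 = 306.4 ft³/s

306 ft³/s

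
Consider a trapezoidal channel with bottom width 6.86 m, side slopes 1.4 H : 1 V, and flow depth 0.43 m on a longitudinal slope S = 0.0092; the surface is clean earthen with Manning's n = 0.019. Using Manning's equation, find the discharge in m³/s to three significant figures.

8.57 m³/s

A = (b + z·y)·y = (6.86 + 1.4×0.43)×0.43 = 3.209 m²
P = b + 2y√(1+z²) = 6.86 + 2×0.43×√(1+1.4²) = 8.340 m
R = A/P = 3.209/8.340 = 0.3847 m
Q = (1/n)·A·R^(2/3)·S^(1/2) = (1/0.019) × 3.209 × 0.3847^(2/3) × 0.0092^(1/2) = 8.569 m³/s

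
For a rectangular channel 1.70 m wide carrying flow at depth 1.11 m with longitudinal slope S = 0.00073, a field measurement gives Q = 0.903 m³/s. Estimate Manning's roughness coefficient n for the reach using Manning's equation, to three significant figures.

A = b·y = 1.70 × 1.11 = 1.887 m²
P = b + 2y = 1.70 + 2×1.11 = 3.920 m
R = A/P = 1.887/3.920 = 0.4814 m
n = (1/Q)·A·R^(2/3)·S^(1/2) = (1/0.903) × 1.887 × 0.6142 × 0.02702 = 0.03468

0.0347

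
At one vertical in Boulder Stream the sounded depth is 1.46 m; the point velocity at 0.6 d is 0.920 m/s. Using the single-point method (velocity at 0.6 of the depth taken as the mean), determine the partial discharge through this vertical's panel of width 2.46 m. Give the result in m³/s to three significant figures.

v̄ = v₀.₆ = 0.920 m/s
q = v̄ × d × w = 0.9200 × 1.46 × 2.46 = 3.304 m³/s

3.30 m³/s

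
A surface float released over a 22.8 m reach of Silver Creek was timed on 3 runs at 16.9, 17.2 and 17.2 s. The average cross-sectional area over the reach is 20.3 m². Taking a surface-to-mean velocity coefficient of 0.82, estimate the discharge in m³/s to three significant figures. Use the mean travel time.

22.2 m³/s

t̄ = (16.9 + 17.2 + 17.2) / 3 = 17.1 s
v_surface = L / t̄ = 22.8 / 17.1 = 1.333 m/s
v_mean = 0.82 × 1.333 = 1.093 m/s
Q = A × v_mean = 20.3 × 1.093 = 22.19 m³/s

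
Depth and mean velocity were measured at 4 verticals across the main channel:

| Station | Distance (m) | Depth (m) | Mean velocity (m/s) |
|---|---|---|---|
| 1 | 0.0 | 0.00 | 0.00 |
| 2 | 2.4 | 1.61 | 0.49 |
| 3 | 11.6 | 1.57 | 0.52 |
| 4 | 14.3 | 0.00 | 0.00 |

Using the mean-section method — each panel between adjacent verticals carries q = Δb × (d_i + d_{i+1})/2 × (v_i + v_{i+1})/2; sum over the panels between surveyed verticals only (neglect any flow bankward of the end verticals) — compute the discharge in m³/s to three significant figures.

8.41 m³/s

Panel 1-2: Δb = 2.4 m, d̄ = (0.00+1.61)/2 = 0.805, v̄ = (0.00+0.49)/2 = 0.245 → q = 2.4×0.805×0.245 = 0.4733 m³/s
Panel 2-3: Δb = 9.2 m, d̄ = (1.61+1.57)/2 = 1.59, v̄ = (0.49+0.52)/2 = 0.505 → q = 9.2×1.59×0.505 = 7.387 m³/s
Panel 3-4: Δb = 2.7 m, d̄ = (1.57+0.00)/2 = 0.785, v̄ = (0.52+0.00)/2 = 0.26 → q = 2.7×0.785×0.26 = 0.5511 m³/s
Q = Σ q = 8.412 m³/s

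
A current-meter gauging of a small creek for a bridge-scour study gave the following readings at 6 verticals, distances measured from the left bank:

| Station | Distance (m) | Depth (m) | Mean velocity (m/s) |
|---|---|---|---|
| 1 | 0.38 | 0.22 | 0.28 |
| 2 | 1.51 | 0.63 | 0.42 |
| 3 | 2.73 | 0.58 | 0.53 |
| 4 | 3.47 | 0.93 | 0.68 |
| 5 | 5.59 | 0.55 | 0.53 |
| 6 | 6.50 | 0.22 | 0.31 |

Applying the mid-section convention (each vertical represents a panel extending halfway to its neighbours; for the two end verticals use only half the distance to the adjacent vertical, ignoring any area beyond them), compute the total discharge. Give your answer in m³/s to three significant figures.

w_1 = (1.51 − 0.38)/2 = 0.565 m; q_1 = 0.28 × 0.22 × 0.565 = 0.03480 m³/s
w_2 = (2.73 − 0.38)/2 = 1.175 m; q_2 = 0.42 × 0.63 × 1.175 = 0.3109 m³/s
w_3 = (3.47 − 1.51)/2 = 0.98 m; q_3 = 0.53 × 0.58 × 0.98 = 0.3013 m³/s
w_4 = (5.59 − 2.73)/2 = 1.43 m; q_4 = 0.68 × 0.93 × 1.43 = 0.9043 m³/s
w_5 = (6.50 − 3.47)/2 = 1.515 m; q_5 = 0.53 × 0.55 × 1.515 = 0.4416 m³/s
w_6 = (6.50 − 5.59)/2 = 0.455 m; q_6 = 0.31 × 0.22 × 0.455 = 0.03103 m³/s
Q = Σ qᵢ = 2.024 m³/s

2.02 m³/s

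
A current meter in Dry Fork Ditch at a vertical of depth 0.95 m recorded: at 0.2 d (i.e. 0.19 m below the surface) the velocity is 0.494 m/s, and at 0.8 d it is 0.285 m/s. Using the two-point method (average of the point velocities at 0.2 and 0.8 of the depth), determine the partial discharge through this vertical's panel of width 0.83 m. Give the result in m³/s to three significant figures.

v̄ = (0.494 + 0.285) / 2 = 0.3895 m/s
q = v̄ × d × w = 0.3895 × 0.95 × 0.83 = 0.3071 m³/s

0.307 m³/s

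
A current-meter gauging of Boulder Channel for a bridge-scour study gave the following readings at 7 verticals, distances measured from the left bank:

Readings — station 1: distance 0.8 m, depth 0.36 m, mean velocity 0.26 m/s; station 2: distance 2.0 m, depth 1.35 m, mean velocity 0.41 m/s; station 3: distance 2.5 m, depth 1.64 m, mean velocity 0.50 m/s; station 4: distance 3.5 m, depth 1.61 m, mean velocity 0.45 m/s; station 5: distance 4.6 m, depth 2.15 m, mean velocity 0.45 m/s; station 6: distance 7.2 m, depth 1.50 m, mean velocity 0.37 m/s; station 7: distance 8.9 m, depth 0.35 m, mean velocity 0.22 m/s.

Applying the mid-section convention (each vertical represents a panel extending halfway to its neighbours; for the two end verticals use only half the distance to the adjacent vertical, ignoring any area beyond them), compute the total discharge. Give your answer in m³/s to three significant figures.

w_1 = (2.0 − 0.8)/2 = 0.6 m; q_1 = 0.26 × 0.36 × 0.6 = 0.05616 m³/s
w_2 = (2.5 − 0.8)/2 = 0.85 m; q_2 = 0.41 × 1.35 × 0.85 = 0.4705 m³/s
w_3 = (3.5 − 2.0)/2 = 0.75 m; q_3 = 0.50 × 1.64 × 0.75 = 0.6150 m³/s
w_4 = (4.6 − 2.5)/2 = 1.05 m; q_4 = 0.45 × 1.61 × 1.05 = 0.7607 m³/s
w_5 = (7.2 − 3.5)/2 = 1.85 m; q_5 = 0.45 × 2.15 × 1.85 = 1.790 m³/s
w_6 = (8.9 − 4.6)/2 = 2.15 m; q_6 = 0.37 × 1.50 × 2.15 = 1.193 m³/s
w_7 = (8.9 − 7.2)/2 = 0.85 m; q_7 = 0.22 × 0.35 × 0.85 = 0.06545 m³/s
Q = Σ qᵢ = 4.951 m³/s

4.95 m³/s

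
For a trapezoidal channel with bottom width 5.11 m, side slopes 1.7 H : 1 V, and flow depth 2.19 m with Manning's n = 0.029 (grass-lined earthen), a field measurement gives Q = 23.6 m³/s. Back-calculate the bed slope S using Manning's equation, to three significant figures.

A = (b + z·y)·y = (5.11 + 1.7×2.19)×2.19 = 19.34 m²
P = b + 2y√(1+z²) = 5.11 + 2×2.19×√(1+1.7²) = 13.75 m
R = A/P = 19.34/13.75 = 1.407 m
S = (Q·n / (1·A·R^(2/3)))² = (23.6×0.029 / (1×19.34×1.256))² = 0.0007940

0.000794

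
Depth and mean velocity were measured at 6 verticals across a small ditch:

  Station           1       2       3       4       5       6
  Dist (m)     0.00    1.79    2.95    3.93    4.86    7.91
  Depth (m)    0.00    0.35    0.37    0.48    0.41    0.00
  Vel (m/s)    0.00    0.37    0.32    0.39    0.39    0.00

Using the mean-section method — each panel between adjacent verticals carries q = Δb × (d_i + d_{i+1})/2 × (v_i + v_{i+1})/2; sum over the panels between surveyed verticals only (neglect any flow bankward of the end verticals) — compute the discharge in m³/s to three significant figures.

0.633 m³/s

Panel 1-2: Δb = 1.79 m, d̄ = (0.00+0.35)/2 = 0.175, v̄ = (0.00+0.37)/2 = 0.185 → q = 1.79×0.175×0.185 = 0.05795 m³/s
Panel 2-3: Δb = 1.16 m, d̄ = (0.35+0.37)/2 = 0.36, v̄ = (0.37+0.32)/2 = 0.345 → q = 1.16×0.36×0.345 = 0.1441 m³/s
Panel 3-4: Δb = 0.98 m, d̄ = (0.37+0.48)/2 = 0.425, v̄ = (0.32+0.39)/2 = 0.355 → q = 0.98×0.425×0.355 = 0.1479 m³/s
Panel 4-5: Δb = 0.93 m, d̄ = (0.48+0.41)/2 = 0.445, v̄ = (0.39+0.39)/2 = 0.39 → q = 0.93×0.445×0.39 = 0.1614 m³/s
Panel 5-6: Δb = 3.05 m, d̄ = (0.41+0.00)/2 = 0.205, v̄ = (0.39+0.00)/2 = 0.195 → q = 3.05×0.205×0.195 = 0.1219 m³/s
Q = Σ q = 0.6332 m³/s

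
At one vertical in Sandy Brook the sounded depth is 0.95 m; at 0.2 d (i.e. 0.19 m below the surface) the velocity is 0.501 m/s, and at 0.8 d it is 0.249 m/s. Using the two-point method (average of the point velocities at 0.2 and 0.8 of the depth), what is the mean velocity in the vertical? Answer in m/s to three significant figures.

v̄ = (0.501 + 0.249) / 2 = 0.3750 m/s

0.375 m/s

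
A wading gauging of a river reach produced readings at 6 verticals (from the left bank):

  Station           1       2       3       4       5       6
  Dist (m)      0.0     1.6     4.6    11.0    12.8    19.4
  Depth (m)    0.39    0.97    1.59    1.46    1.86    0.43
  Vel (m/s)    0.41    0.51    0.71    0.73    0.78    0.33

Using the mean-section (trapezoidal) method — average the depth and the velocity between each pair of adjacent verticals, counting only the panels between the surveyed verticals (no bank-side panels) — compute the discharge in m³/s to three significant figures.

16.3 m³/s

Panel 1-2: Δb = 1.6 m, d̄ = (0.39+0.97)/2 = 0.68, v̄ = (0.41+0.51)/2 = 0.46 → q = 1.6×0.68×0.46 = 0.5005 m³/s
Panel 2-3: Δb = 3 m, d̄ = (0.97+1.59)/2 = 1.28, v̄ = (0.51+0.71)/2 = 0.61 → q = 3×1.28×0.61 = 2.342 m³/s
Panel 3-4: Δb = 6.4 m, d̄ = (1.59+1.46)/2 = 1.525, v̄ = (0.71+0.73)/2 = 0.72 → q = 6.4×1.525×0.72 = 7.027 m³/s
Panel 4-5: Δb = 1.8 m, d̄ = (1.46+1.86)/2 = 1.66, v̄ = (0.73+0.78)/2 = 0.755 → q = 1.8×1.66×0.755 = 2.256 m³/s
Panel 5-6: Δb = 6.6 m, d̄ = (1.86+0.43)/2 = 1.145, v̄ = (0.78+0.33)/2 = 0.555 → q = 6.6×1.145×0.555 = 4.194 m³/s
Q = Σ q = 16.32 m³/s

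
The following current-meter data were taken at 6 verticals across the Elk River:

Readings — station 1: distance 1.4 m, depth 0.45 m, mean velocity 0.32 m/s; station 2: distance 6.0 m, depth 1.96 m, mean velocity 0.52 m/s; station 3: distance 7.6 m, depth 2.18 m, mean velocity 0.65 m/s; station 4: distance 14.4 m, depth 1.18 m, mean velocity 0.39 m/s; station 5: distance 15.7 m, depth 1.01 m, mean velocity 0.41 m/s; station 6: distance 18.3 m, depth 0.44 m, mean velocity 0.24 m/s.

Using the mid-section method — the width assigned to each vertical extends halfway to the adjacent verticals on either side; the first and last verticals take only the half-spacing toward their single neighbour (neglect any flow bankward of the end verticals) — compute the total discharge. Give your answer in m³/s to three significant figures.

12.3 m³/s

w_1 = (6.0 − 1.4)/2 = 2.3 m; q_1 = 0.32 × 0.45 × 2.3 = 0.3312 m³/s
w_2 = (7.6 − 1.4)/2 = 3.1 m; q_2 = 0.52 × 1.96 × 3.1 = 3.160 m³/s
w_3 = (14.4 − 6.0)/2 = 4.2 m; q_3 = 0.65 × 2.18 × 4.2 = 5.951 m³/s
w_4 = (15.7 − 7.6)/2 = 4.05 m; q_4 = 0.39 × 1.18 × 4.05 = 1.864 m³/s
w_5 = (18.3 − 14.4)/2 = 1.95 m; q_5 = 0.41 × 1.01 × 1.95 = 0.8075 m³/s
w_6 = (18.3 − 15.7)/2 = 1.3 m; q_6 = 0.24 × 0.44 × 1.3 = 0.1373 m³/s
Q = Σ qᵢ = 12.25 m³/s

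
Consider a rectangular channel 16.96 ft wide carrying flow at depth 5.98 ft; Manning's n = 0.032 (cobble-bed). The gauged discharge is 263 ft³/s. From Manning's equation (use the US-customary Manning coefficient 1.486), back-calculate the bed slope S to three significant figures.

A = b·y = 16.96 × 5.98 = 101.4 ft²
P = b + 2y = 16.96 + 2×5.98 = 28.92 ft
R = A/P = 101.4/28.92 = 3.507 ft
S = (Q·n / (1.486·A·R^(2/3)))² = (263×0.032 / (1.486×101.4×2.308))² = 0.0005853

0.000585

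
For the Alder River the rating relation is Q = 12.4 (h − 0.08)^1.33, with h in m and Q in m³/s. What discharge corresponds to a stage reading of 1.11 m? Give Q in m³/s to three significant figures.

12.9 m³/s

Q = 12.4 × (1.11 − 0.08)^1.33 = 12.4 × 1.03^1.33 = 12.90 m³/s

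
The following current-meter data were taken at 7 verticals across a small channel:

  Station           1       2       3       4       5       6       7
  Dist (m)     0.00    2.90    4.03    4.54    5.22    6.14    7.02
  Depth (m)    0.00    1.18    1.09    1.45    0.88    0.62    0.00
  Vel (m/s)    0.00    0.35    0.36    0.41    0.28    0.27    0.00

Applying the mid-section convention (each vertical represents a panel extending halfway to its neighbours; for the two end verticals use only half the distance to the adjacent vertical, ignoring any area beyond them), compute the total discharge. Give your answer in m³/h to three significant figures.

w_2 = (4.03 − 0.00)/2 = 2.015 m; q_2 = 0.35 × 1.18 × 2.015 = 0.8322 m³/s
w_3 = (4.54 − 2.90)/2 = 0.82 m; q_3 = 0.36 × 1.09 × 0.82 = 0.3218 m³/s
w_4 = (5.22 − 4.03)/2 = 0.595 m; q_4 = 0.41 × 1.45 × 0.595 = 0.3537 m³/s
w_5 = (6.14 − 4.54)/2 = 0.8 m; q_5 = 0.28 × 0.88 × 0.8 = 0.1971 m³/s
w_6 = (7.02 − 5.22)/2 = 0.9 m; q_6 = 0.27 × 0.62 × 0.9 = 0.1507 m³/s
Stations 1, 7 contribute zero (depth or velocity is 0).
Q = Σ qᵢ = 1.855 m³/s
= 1.855 × 3600 = 6680 m³/h

6680 m³/h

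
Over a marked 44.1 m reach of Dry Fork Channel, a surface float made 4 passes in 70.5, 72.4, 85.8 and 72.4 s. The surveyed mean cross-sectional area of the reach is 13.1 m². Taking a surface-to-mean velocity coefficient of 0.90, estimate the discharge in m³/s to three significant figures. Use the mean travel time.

t̄ = (70.5 + 72.4 + 85.8 + 72.4) / 4 = 75.275 s
v_surface = L / t̄ = 44.1 / 75.275 = 0.5859 m/s
v_mean = 0.90 × 0.5859 = 0.5273 m/s
Q = A × v_mean = 13.1 × 0.5273 = 6.907 m³/s

6.91 m³/s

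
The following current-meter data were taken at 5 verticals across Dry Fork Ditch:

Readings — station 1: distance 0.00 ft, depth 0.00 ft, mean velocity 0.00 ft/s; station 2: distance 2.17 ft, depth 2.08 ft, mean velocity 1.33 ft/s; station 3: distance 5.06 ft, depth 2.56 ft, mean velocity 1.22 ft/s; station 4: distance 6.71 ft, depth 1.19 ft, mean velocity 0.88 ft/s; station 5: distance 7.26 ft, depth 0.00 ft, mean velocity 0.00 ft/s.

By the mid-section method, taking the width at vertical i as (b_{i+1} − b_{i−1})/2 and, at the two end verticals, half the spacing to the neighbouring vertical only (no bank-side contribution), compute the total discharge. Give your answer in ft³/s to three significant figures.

15.2 ft³/s

w_2 = (5.06 − 0.00)/2 = 2.53 ft; q_2 = 1.33 × 2.08 × 2.53 = 6.999 ft³/s
w_3 = (6.71 − 2.17)/2 = 2.27 ft; q_3 = 1.22 × 2.56 × 2.27 = 7.090 ft³/s
w_4 = (7.26 − 5.06)/2 = 1.1 ft; q_4 = 0.88 × 1.19 × 1.1 = 1.152 ft³/s
Stations 1, 5 contribute zero (depth or velocity is 0).
Q = Σ qᵢ = 15.24 ft³/s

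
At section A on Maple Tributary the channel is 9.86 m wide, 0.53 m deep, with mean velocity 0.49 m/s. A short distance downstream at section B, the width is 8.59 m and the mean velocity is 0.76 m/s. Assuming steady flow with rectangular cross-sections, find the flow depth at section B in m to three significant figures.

Q = A₁V₁ = (9.86×0.53) × 0.49 = 2.561 m³/s
d₂ = Q/(b₂ V₂) = 2.561/(8.59×0.76) = 0.3922 m

0.392 m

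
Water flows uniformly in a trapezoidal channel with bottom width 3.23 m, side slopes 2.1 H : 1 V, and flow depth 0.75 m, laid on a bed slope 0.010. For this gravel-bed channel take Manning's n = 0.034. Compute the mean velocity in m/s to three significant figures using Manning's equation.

A = (b + z·y)·y = (3.23 + 2.1×0.75)×0.75 = 3.604 m²
P = b + 2y√(1+z²) = 3.23 + 2×0.75×√(1+2.1²) = 6.719 m
R = A/P = 3.604/6.719 = 0.5364 m
Q = (1/n)·A·R^(2/3)·S^(1/2) = (1/0.034) × 3.604 × 0.5364^(2/3) × 0.010^(1/2) = 6.997 m³/s
V = Q/A = 6.997/3.604 = 1.942 m/s

1.94 m/s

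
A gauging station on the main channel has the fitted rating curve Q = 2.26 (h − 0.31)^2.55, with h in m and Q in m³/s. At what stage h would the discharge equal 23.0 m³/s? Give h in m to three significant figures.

2.79 m

h − h₀ = (Q/C)^(1/b) = (23.0/2.26)^(1/2.55) = 2.484 m
h = 0.31 + 2.484 = 2.794 m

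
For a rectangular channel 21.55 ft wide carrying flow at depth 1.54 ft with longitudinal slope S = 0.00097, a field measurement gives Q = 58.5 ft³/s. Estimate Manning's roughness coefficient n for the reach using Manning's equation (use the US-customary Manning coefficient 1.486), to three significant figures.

A = b·y = 21.55 × 1.54 = 33.19 ft²
P = b + 2y = 21.55 + 2×1.54 = 24.63 ft
R = A/P = 33.19/24.63 = 1.347 ft
n = (1.486/Q)·A·R^(2/3)·S^(1/2) = (1.486/58.5) × 33.19 × 1.220 × 0.03114 = 0.03203

0.0320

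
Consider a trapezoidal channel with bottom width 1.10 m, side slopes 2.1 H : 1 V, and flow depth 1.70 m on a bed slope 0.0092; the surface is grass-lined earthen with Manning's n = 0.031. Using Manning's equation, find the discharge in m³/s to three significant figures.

22.6 m³/s

A = (b + z·y)·y = (1.10 + 2.1×1.70)×1.70 = 7.939 m²
P = b + 2y√(1+z²) = 1.10 + 2×1.70×√(1+2.1²) = 9.008 m
R = A/P = 7.939/9.008 = 0.8813 m
Q = (1/n)·A·R^(2/3)·S^(1/2) = (1/0.031) × 7.939 × 0.8813^(2/3) × 0.0092^(1/2) = 22.58 m³/s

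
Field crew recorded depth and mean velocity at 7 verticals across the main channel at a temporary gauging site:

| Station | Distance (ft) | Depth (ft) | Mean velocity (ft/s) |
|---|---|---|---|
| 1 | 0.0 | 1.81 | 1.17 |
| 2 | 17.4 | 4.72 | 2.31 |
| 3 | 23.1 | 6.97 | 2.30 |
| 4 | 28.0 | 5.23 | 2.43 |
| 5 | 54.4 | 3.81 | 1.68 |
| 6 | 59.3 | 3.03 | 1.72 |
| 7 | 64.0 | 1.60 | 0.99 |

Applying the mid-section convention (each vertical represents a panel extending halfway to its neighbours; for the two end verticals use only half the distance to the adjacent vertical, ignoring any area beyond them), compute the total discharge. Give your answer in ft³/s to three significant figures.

w_1 = (17.4 − 0.0)/2 = 8.7 ft; q_1 = 1.17 × 1.81 × 8.7 = 18.42 ft³/s
w_2 = (23.1 − 0.0)/2 = 11.55 ft; q_2 = 2.31 × 4.72 × 11.55 = 125.9 ft³/s
w_3 = (28.0 − 17.4)/2 = 5.3 ft; q_3 = 2.30 × 6.97 × 5.3 = 84.96 ft³/s
w_4 = (54.4 − 23.1)/2 = 15.65 ft; q_4 = 2.43 × 5.23 × 15.65 = 198.9 ft³/s
w_5 = (59.3 − 28.0)/2 = 15.65 ft; q_5 = 1.68 × 3.81 × 15.65 = 100.2 ft³/s
w_6 = (64.0 − 54.4)/2 = 4.8 ft; q_6 = 1.72 × 3.03 × 4.8 = 25.02 ft³/s
w_7 = (64.0 − 59.3)/2 = 2.35 ft; q_7 = 0.99 × 1.60 × 2.35 = 3.722 ft³/s
Q = Σ qᵢ = 557.1 ft³/s

557 ft³/s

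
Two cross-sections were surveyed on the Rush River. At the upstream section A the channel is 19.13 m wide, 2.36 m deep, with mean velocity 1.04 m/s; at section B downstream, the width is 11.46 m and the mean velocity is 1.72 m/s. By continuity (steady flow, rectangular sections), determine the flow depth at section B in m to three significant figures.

2.38 m

Q = A₁V₁ = (19.13×2.36) × 1.04 = 46.95 m³/s
d₂ = Q/(b₂ V₂) = 46.95/(11.46×1.72) = 2.382 m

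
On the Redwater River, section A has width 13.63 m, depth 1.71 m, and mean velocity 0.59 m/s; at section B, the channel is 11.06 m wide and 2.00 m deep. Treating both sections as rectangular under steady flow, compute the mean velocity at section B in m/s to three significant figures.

Q = A₁V₁ = (13.63×1.71) × 0.59 = 13.75 m³/s
A₂ = 11.06 × 2.00 = 22.12 m²
V₂ = Q/A₂ = 13.75/22.12 = 0.6217 m/s

0.622 m/s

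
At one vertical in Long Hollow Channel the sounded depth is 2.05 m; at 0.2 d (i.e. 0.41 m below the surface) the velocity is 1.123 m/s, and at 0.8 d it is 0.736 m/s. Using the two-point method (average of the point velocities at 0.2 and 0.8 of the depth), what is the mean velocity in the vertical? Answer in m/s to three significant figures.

0.930 m/s

v̄ = (1.123 + 0.736) / 2 = 0.9295 m/s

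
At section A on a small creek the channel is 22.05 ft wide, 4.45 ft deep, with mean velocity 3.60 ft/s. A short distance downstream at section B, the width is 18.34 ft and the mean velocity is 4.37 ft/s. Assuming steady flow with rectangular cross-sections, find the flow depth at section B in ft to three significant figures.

4.41 ft

Q = A₁V₁ = (22.05×4.45) × 3.60 = 353.2 ft³/s
d₂ = Q/(b₂ V₂) = 353.2/(18.34×4.37) = 4.407 ft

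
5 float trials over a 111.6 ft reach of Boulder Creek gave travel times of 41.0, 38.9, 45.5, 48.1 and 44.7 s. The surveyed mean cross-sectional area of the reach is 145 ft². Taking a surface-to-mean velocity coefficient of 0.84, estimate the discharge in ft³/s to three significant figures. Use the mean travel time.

t̄ = (41.0 + 38.9 + 45.5 + 48.1 + 44.7) / 5 = 43.64 s
v_surface = L / t̄ = 111.6 / 43.64 = 2.557 ft/s
v_mean = 0.84 × 2.557 = 2.148 ft/s
Q = A × v_mean = 145 × 2.148 = 311.5 ft³/s

311 ft³/s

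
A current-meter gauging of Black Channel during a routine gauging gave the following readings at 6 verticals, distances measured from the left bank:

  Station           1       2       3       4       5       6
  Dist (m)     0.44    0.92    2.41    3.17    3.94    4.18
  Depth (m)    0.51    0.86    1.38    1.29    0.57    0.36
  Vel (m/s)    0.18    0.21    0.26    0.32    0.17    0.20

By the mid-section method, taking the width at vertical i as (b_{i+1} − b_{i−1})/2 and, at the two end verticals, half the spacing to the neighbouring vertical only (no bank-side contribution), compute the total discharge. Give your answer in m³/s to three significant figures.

0.977 m³/s

w_1 = (0.92 − 0.44)/2 = 0.24 m; q_1 = 0.18 × 0.51 × 0.24 = 0.02203 m³/s
w_2 = (2.41 − 0.44)/2 = 0.985 m; q_2 = 0.21 × 0.86 × 0.985 = 0.1779 m³/s
w_3 = (3.17 − 0.92)/2 = 1.125 m; q_3 = 0.26 × 1.38 × 1.125 = 0.4037 m³/s
w_4 = (3.94 − 2.41)/2 = 0.765 m; q_4 = 0.32 × 1.29 × 0.765 = 0.3158 m³/s
w_5 = (4.18 − 3.17)/2 = 0.505 m; q_5 = 0.17 × 0.57 × 0.505 = 0.04893 m³/s
w_6 = (4.18 − 3.94)/2 = 0.12 m; q_6 = 0.20 × 0.36 × 0.12 = 0.008640 m³/s
Q = Σ qᵢ = 0.9769 m³/s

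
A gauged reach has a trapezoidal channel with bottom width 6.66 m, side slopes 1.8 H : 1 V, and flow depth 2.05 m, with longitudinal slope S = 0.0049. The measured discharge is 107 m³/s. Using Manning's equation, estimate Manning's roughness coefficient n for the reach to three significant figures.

0.0174

A = (b + z·y)·y = (6.66 + 1.8×2.05)×2.05 = 21.22 m²
P = b + 2y√(1+z²) = 6.66 + 2×2.05×√(1+1.8²) = 15.10 m
R = A/P = 21.22/15.10 = 1.405 m
n = (1/Q)·A·R^(2/3)·S^(1/2) = (1/107) × 21.22 × 1.254 × 0.07000 = 0.01741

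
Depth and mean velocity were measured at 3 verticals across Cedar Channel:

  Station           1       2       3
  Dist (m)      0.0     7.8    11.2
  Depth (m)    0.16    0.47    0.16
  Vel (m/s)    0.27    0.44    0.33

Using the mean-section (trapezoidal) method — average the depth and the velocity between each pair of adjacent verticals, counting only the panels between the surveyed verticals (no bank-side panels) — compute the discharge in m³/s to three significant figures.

Panel 1-2: Δb = 7.8 m, d̄ = (0.16+0.47)/2 = 0.315, v̄ = (0.27+0.44)/2 = 0.355 → q = 7.8×0.315×0.355 = 0.8722 m³/s
Panel 2-3: Δb = 3.4 m, d̄ = (0.47+0.16)/2 = 0.315, v̄ = (0.44+0.33)/2 = 0.385 → q = 3.4×0.315×0.385 = 0.4123 m³/s
Q = Σ q = 1.285 m³/s

1.28 m³/s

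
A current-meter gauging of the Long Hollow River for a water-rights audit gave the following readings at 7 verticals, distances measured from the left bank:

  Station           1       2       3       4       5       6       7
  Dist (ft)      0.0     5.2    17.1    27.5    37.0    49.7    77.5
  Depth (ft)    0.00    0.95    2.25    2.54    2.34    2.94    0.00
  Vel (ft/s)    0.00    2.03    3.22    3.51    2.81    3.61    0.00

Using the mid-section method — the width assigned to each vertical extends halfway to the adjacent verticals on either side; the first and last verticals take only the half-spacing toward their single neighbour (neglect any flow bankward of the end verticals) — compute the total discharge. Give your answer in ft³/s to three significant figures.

474 ft³/s

w_2 = (17.1 − 0.0)/2 = 8.55 ft; q_2 = 2.03 × 0.95 × 8.55 = 16.49 ft³/s
w_3 = (27.5 − 5.2)/2 = 11.15 ft; q_3 = 3.22 × 2.25 × 11.15 = 80.78 ft³/s
w_4 = (37.0 − 17.1)/2 = 9.95 ft; q_4 = 3.51 × 2.54 × 9.95 = 88.71 ft³/s
w_5 = (49.7 − 27.5)/2 = 11.1 ft; q_5 = 2.81 × 2.34 × 11.1 = 72.99 ft³/s
w_6 = (77.5 − 37.0)/2 = 20.25 ft; q_6 = 3.61 × 2.94 × 20.25 = 214.9 ft³/s
Stations 1, 7 contribute zero (depth or velocity is 0).
Q = Σ qᵢ = 473.9 ft³/s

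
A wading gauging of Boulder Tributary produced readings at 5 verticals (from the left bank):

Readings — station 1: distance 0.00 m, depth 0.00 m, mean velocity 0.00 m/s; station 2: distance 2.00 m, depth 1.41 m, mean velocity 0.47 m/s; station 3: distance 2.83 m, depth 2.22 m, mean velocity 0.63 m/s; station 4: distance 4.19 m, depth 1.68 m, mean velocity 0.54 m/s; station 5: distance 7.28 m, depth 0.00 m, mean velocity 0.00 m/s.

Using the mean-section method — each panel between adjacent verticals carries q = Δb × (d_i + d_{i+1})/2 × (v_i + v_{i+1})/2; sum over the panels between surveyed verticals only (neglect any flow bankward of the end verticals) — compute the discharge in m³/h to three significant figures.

12300 m³/h

Panel 1-2: Δb = 2 m, d̄ = (0.00+1.41)/2 = 0.705, v̄ = (0.00+0.47)/2 = 0.235 → q = 2×0.705×0.235 = 0.3314 m³/s
Panel 2-3: Δb = 0.83 m, d̄ = (1.41+2.22)/2 = 1.815, v̄ = (0.47+0.63)/2 = 0.55 → q = 0.83×1.815×0.55 = 0.8285 m³/s
Panel 3-4: Δb = 1.36 m, d̄ = (2.22+1.68)/2 = 1.95, v̄ = (0.63+0.54)/2 = 0.585 → q = 1.36×1.95×0.585 = 1.551 m³/s
Panel 4-5: Δb = 3.09 m, d̄ = (1.68+0.00)/2 = 0.84, v̄ = (0.54+0.00)/2 = 0.27 → q = 3.09×0.84×0.27 = 0.7008 m³/s
Q = Σ q = 3.412 m³/s
= 3.412 × 3600 = 12280 m³/h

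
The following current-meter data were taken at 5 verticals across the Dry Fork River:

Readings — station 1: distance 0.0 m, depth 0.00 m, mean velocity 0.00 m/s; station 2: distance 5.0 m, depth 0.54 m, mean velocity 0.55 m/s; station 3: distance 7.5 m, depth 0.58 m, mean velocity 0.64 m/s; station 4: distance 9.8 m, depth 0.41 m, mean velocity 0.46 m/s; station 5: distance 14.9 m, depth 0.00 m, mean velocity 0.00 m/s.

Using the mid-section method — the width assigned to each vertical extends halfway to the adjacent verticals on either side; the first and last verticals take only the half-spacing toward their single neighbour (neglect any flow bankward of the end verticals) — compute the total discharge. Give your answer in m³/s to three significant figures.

w_2 = (7.5 − 0.0)/2 = 3.75 m; q_2 = 0.55 × 0.54 × 3.75 = 1.114 m³/s
w_3 = (9.8 − 5.0)/2 = 2.4 m; q_3 = 0.64 × 0.58 × 2.4 = 0.8909 m³/s
w_4 = (14.9 − 7.5)/2 = 3.7 m; q_4 = 0.46 × 0.41 × 3.7 = 0.6978 m³/s
Stations 1, 5 contribute zero (depth or velocity is 0).
Q = Σ qᵢ = 2.702 m³/s

2.70 m³/s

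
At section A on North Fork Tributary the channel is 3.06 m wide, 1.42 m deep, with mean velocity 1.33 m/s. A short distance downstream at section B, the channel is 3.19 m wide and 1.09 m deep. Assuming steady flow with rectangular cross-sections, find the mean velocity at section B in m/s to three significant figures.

Q = A₁V₁ = (3.06×1.42) × 1.33 = 5.779 m³/s
A₂ = 3.19 × 1.09 = 3.477 m²
V₂ = Q/A₂ = 5.779/3.477 = 1.662 m/s

1.66 m/s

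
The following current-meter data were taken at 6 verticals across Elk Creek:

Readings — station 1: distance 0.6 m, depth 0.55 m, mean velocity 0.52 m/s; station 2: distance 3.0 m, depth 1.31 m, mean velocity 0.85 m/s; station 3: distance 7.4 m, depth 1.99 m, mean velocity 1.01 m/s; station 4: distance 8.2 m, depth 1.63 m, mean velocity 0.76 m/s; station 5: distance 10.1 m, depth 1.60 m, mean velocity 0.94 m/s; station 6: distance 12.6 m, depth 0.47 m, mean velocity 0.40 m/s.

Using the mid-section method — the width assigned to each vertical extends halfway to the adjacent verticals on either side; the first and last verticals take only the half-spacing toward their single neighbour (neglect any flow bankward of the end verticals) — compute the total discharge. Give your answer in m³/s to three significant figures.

14.6 m³/s

w_1 = (3.0 − 0.6)/2 = 1.2 m; q_1 = 0.52 × 0.55 × 1.2 = 0.3432 m³/s
w_2 = (7.4 − 0.6)/2 = 3.4 m; q_2 = 0.85 × 1.31 × 3.4 = 3.786 m³/s
w_3 = (8.2 − 3.0)/2 = 2.6 m; q_3 = 1.01 × 1.99 × 2.6 = 5.226 m³/s
w_4 = (10.1 − 7.4)/2 = 1.35 m; q_4 = 0.76 × 1.63 × 1.35 = 1.672 m³/s
w_5 = (12.6 − 8.2)/2 = 2.2 m; q_5 = 0.94 × 1.60 × 2.2 = 3.309 m³/s
w_6 = (12.6 − 10.1)/2 = 1.25 m; q_6 = 0.40 × 0.47 × 1.25 = 0.2350 m³/s
Q = Σ qᵢ = 14.57 m³/s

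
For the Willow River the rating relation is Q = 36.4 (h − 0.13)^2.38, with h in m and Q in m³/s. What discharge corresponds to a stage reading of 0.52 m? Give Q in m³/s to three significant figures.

3.87 m³/s

Q = 36.4 × (0.52 − 0.13)^2.38 = 36.4 × 0.39^2.38 = 3.871 m³/s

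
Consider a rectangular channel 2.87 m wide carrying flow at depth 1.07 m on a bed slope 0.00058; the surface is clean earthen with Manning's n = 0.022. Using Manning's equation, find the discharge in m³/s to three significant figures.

2.43 m³/s

A = b·y = 2.87 × 1.07 = 3.071 m²
P = b + 2y = 2.87 + 2×1.07 = 5.010 m
R = A/P = 3.071/5.010 = 0.6130 m
Q = (1/n)·A·R^(2/3)·S^(1/2) = (1/0.022) × 3.071 × 0.6130^(2/3) × 0.00058^(1/2) = 2.426 m³/s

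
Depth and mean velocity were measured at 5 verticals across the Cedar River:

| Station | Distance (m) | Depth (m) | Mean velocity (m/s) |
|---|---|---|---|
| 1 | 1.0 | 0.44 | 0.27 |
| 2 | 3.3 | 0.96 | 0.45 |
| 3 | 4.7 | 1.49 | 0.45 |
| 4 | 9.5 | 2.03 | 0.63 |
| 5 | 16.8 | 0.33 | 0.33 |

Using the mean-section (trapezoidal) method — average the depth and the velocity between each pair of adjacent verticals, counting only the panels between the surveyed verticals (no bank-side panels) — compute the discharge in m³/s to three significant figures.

10.0 m³/s

Panel 1-2: Δb = 2.3 m, d̄ = (0.44+0.96)/2 = 0.7, v̄ = (0.27+0.45)/2 = 0.36 → q = 2.3×0.7×0.36 = 0.5796 m³/s
Panel 2-3: Δb = 1.4 m, d̄ = (0.96+1.49)/2 = 1.225, v̄ = (0.45+0.45)/2 = 0.45 → q = 1.4×1.225×0.45 = 0.7718 m³/s
Panel 3-4: Δb = 4.8 m, d̄ = (1.49+2.03)/2 = 1.76, v̄ = (0.45+0.63)/2 = 0.54 → q = 4.8×1.76×0.54 = 4.562 m³/s
Panel 4-5: Δb = 7.3 m, d̄ = (2.03+0.33)/2 = 1.18, v̄ = (0.63+0.33)/2 = 0.48 → q = 7.3×1.18×0.48 = 4.135 m³/s
Q = Σ q = 10.05 m³/s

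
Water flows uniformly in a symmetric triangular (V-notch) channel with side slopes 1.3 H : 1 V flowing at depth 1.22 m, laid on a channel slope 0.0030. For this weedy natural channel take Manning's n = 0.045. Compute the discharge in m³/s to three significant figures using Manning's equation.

1.45 m³/s

A = z·y² = 1.3×1.22² = 1.935 m²
P = 2y√(1+z²) = 2×1.22×√(1+1.3²) = 4.002 m
R = A/P = 1.935/4.002 = 0.4835 m
Q = (1/n)·A·R^(2/3)·S^(1/2) = (1/0.045) × 1.935 × 0.4835^(2/3) × 0.0030^(1/2) = 1.451 m³/s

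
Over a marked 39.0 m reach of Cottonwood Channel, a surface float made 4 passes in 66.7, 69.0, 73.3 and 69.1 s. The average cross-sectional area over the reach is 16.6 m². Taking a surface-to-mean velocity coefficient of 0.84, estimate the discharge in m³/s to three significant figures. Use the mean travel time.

7.82 m³/s

t̄ = (66.7 + 69.0 + 73.3 + 69.1) / 4 = 69.525 s
v_surface = L / t̄ = 39.0 / 69.525 = 0.5609 m/s
v_mean = 0.84 × 0.5609 = 0.4712 m/s
Q = A × v_mean = 16.6 × 0.4712 = 7.822 m³/s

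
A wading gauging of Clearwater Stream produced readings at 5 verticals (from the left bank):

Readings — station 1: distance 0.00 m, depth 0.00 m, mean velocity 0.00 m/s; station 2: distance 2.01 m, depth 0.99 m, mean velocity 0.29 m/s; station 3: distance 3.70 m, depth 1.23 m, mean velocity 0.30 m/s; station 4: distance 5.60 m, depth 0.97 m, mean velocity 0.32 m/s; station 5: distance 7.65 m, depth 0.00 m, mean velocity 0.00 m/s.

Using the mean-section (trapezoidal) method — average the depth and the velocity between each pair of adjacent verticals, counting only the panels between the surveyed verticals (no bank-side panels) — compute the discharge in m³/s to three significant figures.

Panel 1-2: Δb = 2.01 m, d̄ = (0.00+0.99)/2 = 0.495, v̄ = (0.00+0.29)/2 = 0.145 → q = 2.01×0.495×0.145 = 0.1443 m³/s
Panel 2-3: Δb = 1.69 m, d̄ = (0.99+1.23)/2 = 1.11, v̄ = (0.29+0.30)/2 = 0.295 → q = 1.69×1.11×0.295 = 0.5534 m³/s
Panel 3-4: Δb = 1.9 m, d̄ = (1.23+0.97)/2 = 1.1, v̄ = (0.30+0.32)/2 = 0.31 → q = 1.9×1.1×0.31 = 0.6479 m³/s
Panel 4-5: Δb = 2.05 m, d̄ = (0.97+0.00)/2 = 0.485, v̄ = (0.32+0.00)/2 = 0.16 → q = 2.05×0.485×0.16 = 0.1591 m³/s
Q = Σ q = 1.505 m³/s

1.50 m³/s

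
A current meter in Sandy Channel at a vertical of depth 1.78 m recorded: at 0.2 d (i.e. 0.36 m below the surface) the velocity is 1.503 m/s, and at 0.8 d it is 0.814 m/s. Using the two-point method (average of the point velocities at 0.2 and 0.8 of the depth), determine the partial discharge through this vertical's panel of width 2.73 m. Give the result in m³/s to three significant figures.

5.63 m³/s

v̄ = (1.503 + 0.814) / 2 = 1.159 m/s
q = v̄ × d × w = 1.159 × 1.78 × 2.73 = 5.630 m³/s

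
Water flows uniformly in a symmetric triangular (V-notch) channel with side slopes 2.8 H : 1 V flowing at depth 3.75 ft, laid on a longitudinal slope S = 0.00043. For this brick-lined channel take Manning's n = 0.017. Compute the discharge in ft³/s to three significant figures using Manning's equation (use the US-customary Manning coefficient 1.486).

A = z·y² = 2.8×3.75² = 39.38 ft²
P = 2y√(1+z²) = 2×3.75×√(1+2.8²) = 22.30 ft
R = A/P = 39.38/22.30 = 1.766 ft
Q = (1.486/n)·A·R^(2/3)·S^(1/2) = (1.486/0.017) × 39.38 × 1.766^(2/3) × 0.00043^(1/2) = 104.3 ft³/s

104 ft³/s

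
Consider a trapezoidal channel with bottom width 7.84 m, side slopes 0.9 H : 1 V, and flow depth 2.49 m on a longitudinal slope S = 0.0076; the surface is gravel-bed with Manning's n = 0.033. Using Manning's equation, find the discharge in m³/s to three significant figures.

95.4 m³/s

A = (b + z·y)·y = (7.84 + 0.9×2.49)×2.49 = 25.10 m²
P = b + 2y√(1+z²) = 7.84 + 2×2.49×√(1+0.9²) = 14.54 m
R = A/P = 25.10/14.54 = 1.726 m
Q = (1/n)·A·R^(2/3)·S^(1/2) = (1/0.033) × 25.10 × 1.726^(2/3) × 0.0076^(1/2) = 95.43 m³/s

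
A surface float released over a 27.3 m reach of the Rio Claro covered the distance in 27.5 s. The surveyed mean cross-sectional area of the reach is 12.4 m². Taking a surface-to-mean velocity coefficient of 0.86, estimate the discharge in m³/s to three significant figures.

v_surface = L / t̄ = 27.3 / 27.5 = 0.9927 m/s
v_mean = 0.86 × 0.9927 = 0.8537 m/s
Q = A × v_mean = 12.4 × 0.8537 = 10.59 m³/s

10.6 m³/s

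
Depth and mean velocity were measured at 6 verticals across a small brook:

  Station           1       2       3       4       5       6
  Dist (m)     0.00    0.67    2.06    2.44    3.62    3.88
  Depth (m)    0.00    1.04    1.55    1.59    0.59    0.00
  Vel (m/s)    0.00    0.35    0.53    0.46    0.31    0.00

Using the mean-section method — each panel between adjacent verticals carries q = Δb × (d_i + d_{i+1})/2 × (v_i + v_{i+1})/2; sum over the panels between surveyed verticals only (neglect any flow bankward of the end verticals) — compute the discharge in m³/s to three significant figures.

1.66 m³/s

Panel 1-2: Δb = 0.67 m, d̄ = (0.00+1.04)/2 = 0.52, v̄ = (0.00+0.35)/2 = 0.175 → q = 0.67×0.52×0.175 = 0.06097 m³/s
Panel 2-3: Δb = 1.39 m, d̄ = (1.04+1.55)/2 = 1.295, v̄ = (0.35+0.53)/2 = 0.44 → q = 1.39×1.295×0.44 = 0.7920 m³/s
Panel 3-4: Δb = 0.38 m, d̄ = (1.55+1.59)/2 = 1.57, v̄ = (0.53+0.46)/2 = 0.495 → q = 0.38×1.57×0.495 = 0.2953 m³/s
Panel 4-5: Δb = 1.18 m, d̄ = (1.59+0.59)/2 = 1.09, v̄ = (0.46+0.31)/2 = 0.385 → q = 1.18×1.09×0.385 = 0.4952 m³/s
Panel 5-6: Δb = 0.26 m, d̄ = (0.59+0.00)/2 = 0.295, v̄ = (0.31+0.00)/2 = 0.155 → q = 0.26×0.295×0.155 = 0.01189 m³/s
Q = Σ q = 1.655 m³/s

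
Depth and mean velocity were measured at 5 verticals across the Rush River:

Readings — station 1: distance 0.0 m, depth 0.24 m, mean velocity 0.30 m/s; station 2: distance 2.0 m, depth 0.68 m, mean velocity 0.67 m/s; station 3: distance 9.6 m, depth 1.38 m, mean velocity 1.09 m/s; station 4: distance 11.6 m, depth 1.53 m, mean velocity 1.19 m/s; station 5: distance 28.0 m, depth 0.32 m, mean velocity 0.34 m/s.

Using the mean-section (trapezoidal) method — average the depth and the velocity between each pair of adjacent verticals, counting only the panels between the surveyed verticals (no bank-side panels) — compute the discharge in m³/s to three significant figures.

22.3 m³/s

Panel 1-2: Δb = 2 m, d̄ = (0.24+0.68)/2 = 0.46, v̄ = (0.30+0.67)/2 = 0.485 → q = 2×0.46×0.485 = 0.4462 m³/s
Panel 2-3: Δb = 7.6 m, d̄ = (0.68+1.38)/2 = 1.03, v̄ = (0.67+1.09)/2 = 0.88 → q = 7.6×1.03×0.88 = 6.889 m³/s
Panel 3-4: Δb = 2 m, d̄ = (1.38+1.53)/2 = 1.455, v̄ = (1.09+1.19)/2 = 1.14 → q = 2×1.455×1.14 = 3.317 m³/s
Panel 4-5: Δb = 16.4 m, d̄ = (1.53+0.32)/2 = 0.925, v̄ = (1.19+0.34)/2 = 0.765 → q = 16.4×0.925×0.765 = 11.61 m³/s
Q = Σ q = 22.26 m³/s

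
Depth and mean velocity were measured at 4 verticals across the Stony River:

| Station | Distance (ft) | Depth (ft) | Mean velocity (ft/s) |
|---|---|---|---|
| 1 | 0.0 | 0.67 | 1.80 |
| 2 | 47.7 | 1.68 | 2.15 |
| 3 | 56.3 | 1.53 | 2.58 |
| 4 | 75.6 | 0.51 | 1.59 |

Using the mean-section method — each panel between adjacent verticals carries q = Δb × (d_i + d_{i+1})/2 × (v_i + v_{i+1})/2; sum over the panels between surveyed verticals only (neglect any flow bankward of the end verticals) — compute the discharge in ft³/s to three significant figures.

Panel 1-2: Δb = 47.7 ft, d̄ = (0.67+1.68)/2 = 1.175, v̄ = (1.80+2.15)/2 = 1.975 → q = 47.7×1.175×1.975 = 110.7 ft³/s
Panel 2-3: Δb = 8.6 ft, d̄ = (1.68+1.53)/2 = 1.605, v̄ = (2.15+2.58)/2 = 2.365 → q = 8.6×1.605×2.365 = 32.64 ft³/s
Panel 3-4: Δb = 19.3 ft, d̄ = (1.53+0.51)/2 = 1.02, v̄ = (2.58+1.59)/2 = 2.085 → q = 19.3×1.02×2.085 = 41.05 ft³/s
Q = Σ q = 184.4 ft³/s

184 ft³/s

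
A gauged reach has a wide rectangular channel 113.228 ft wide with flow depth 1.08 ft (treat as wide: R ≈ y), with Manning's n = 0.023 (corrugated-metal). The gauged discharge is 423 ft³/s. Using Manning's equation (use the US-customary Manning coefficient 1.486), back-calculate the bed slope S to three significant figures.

A = b·y = 113.228 × 1.08 = 122.3 ft²
Wide channel: R ≈ y = 1.08 ft
S = (Q·n / (1.486·A·R^(2/3)))² = (423×0.023 / (1.486×122.3×1.053))² = 0.002587

0.00259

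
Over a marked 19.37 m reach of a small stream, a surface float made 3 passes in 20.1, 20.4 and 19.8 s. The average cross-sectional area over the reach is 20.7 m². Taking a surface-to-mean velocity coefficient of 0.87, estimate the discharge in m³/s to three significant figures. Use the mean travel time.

17.4 m³/s

t̄ = (20.1 + 20.4 + 19.8) / 3 = 20.1 s
v_surface = L / t̄ = 19.37 / 20.1 = 0.9637 m/s
v_mean = 0.87 × 0.9637 = 0.8384 m/s
Q = A × v_mean = 20.7 × 0.8384 = 17.35 m³/s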